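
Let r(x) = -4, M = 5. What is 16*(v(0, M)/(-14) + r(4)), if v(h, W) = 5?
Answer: -488/7 ≈ -69.714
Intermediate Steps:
16*(v(0, M)/(-14) + r(4)) = 16*(5/(-14) - 4) = 16*(5*(-1/14) - 4) = 16*(-5/14 - 4) = 16*(-61/14) = -488/7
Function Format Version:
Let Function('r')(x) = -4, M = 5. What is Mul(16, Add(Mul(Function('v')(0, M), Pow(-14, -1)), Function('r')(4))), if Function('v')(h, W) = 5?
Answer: Rational(-488, 7) ≈ -69.714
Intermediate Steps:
Mul(16, Add(Mul(Function('v')(0, M), Pow(-14, -1)), Function('r')(4))) = Mul(16, Add(Mul(5, Pow(-14, -1)), -4)) = Mul(16, Add(Mul(5, Rational(-1, 14)), -4)) = Mul(16, Add(Rational(-5, 14), -4)) = Mul(16, Rational(-61, 14)) = Rational(-488, 7)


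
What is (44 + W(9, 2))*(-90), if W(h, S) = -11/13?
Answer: -50490/13 ≈ -3883.8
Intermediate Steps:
W(h, S) = -11/13 (W(h, S) = -11*1/13 = -11/13)
(44 + W(9, 2))*(-90) = (44 - 11/13)*(-90) = (561/13)*(-90) = -50490/13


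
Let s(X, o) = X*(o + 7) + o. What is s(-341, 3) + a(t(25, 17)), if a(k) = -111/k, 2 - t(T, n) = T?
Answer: -78250/23 ≈ -3402.2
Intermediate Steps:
t(T, n) = 2 - T
s(X, o) = o + X*(7 + o) (s(X, o) = X*(7 + o) + o = o + X*(7 + o))
s(-341, 3) + a(t(25, 17)) = (3 + 7*(-341) - 341*3) - 111/(2 - 1*25) = (3 - 2387 - 1023) - 111/(2 - 25) = -3407 - 111/(-23) = -3407 - 111*(-1/23) = -3407 + 111/23 = -78250/23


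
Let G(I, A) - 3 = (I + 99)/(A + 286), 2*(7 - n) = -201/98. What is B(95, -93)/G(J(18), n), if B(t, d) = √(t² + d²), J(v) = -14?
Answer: 57629*√17674/189547 ≈ 40.420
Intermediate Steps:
n = 1573/196 (n = 7 - (-201)/(2*98) = 7 - ½*(-201/98) = 7 + 201/196 = 1573/196 ≈ 8.0255)
G(I, A) = 3 + (99 + I)/(286 + A) (G(I, A) = 3 + (I + 99)/(A + 286) = 3 + (99 + I)/(286 + A))
B(t, d) = √(d² + t²)
B(95, -93)/G(J(18), n) = √((-93)² + 95²)/(((957 - 14 + 3*(1573/196))/(286 + 1573/196))) = √(8649 + 9025)/(((957 - 14 + 4719/196)/(57629/196))) = √17674/(((196/57629)*(189547/196))) = √17674/(189547/57629) = √17674*(57629/189547) = 57629*√17674/189547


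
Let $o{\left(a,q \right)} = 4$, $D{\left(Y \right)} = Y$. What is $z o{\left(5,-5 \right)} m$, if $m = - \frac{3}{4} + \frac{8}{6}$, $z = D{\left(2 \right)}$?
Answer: $\frac{14}{3} \approx 4.6667$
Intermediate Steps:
$z = 2$
$m = \frac{7}{12}$ ($m = \left(-3\right) \frac{1}{4} + 8 \cdot \frac{1}{6} = - \frac{3}{4} + \frac{4}{3} = \frac{7}{12} \approx 0.58333$)
$z o{\left(5,-5 \right)} m = 2 \cdot 4 \cdot \frac{7}{12} = 8 \cdot \frac{7}{12} = \frac{14}{3}$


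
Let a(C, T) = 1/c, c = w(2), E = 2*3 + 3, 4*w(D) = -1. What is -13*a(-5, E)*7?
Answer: 364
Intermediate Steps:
w(D) = -¼ (w(D) = (¼)*(-1) = -¼)
E = 9 (E = 6 + 3 = 9)
c = -¼ ≈ -0.25000
a(C, T) = -4 (a(C, T) = 1/(-¼) = -4)
-13*a(-5, E)*7 = -13*(-4)*7 = 52*7 = 364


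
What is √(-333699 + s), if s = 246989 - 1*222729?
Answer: 13*I*√1831 ≈ 556.27*I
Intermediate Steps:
s = 24260 (s = 246989 - 222729 = 24260)
√(-333699 + s) = √(-333699 + 24260) = √(-309439) = 13*I*√1831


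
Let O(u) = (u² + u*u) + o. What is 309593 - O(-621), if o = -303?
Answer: -461386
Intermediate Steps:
O(u) = -303 + 2*u² (O(u) = (u² + u*u) - 303 = (u² + u²) - 303 = 2*u² - 303 = -303 + 2*u²)
309593 - O(-621) = 309593 - (-303 + 2*(-621)²) = 309593 - (-303 + 2*385641) = 309593 - (-303 + 771282) = 309593 - 1*770979 = 309593 - 770979 = -461386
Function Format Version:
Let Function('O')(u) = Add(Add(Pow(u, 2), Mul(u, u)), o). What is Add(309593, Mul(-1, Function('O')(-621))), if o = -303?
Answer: -461386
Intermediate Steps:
Function('O')(u) = Add(-303, Mul(2, Pow(u, 2))) (Function('O')(u) = Add(Add(Pow(u, 2), Mul(u, u)), -303) = Add(Add(Pow(u, 2), Pow(u, 2)), -303) = Add(Mul(2, Pow(u, 2)), -303) = Add(-303, Mul(2, Pow(u, 2))))
Add(309593, Mul(-1, Function('O')(-621))) = Add(309593, Mul(-1, Add(-303, Mul(2, Pow(-621, 2))))) = Add(309593, Mul(-1, Add(-303, Mul(2, 385641)))) = Add(309593, Mul(-1, Add(-303, 771282))) = Add(309593, Mul(-1, 770979)) = Add(309593, -770979) = -461386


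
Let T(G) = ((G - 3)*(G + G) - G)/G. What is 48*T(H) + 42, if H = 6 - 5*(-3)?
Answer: 1722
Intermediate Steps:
H = 21 (H = 6 + 15 = 21)
T(G) = (-G + 2*G*(-3 + G))/G (T(G) = ((-3 + G)*(2*G) - G)/G = (2*G*(-3 + G) - G)/G = (-G + 2*G*(-3 + G))/G)
48*T(H) + 42 = 48*(-7 + 2*21) + 42 = 48*(-7 + 42) + 42 = 48*35 + 42 = 1680 + 42 = 1722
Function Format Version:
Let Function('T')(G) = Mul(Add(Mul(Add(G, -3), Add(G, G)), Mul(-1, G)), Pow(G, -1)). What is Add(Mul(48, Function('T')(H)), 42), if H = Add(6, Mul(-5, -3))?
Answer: 1722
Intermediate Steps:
H = 21 (H = Add(6, 15) = 21)
Function('T')(G) = Mul(Pow(G, -1), Add(Mul(-1, G), Mul(2, G, Add(-3, G)))) (Function('T')(G) = Mul(Add(Mul(Add(-3, G), Mul(2, G)), Mul(-1, G)), Pow(G, -1)) = Mul(Add(Mul(2, G, Add(-3, G)), Mul(-1, G)), Pow(G, -1)) = Mul(Add(Mul(-1, G), Mul(2, G, Add(-3, G))), Pow(G, -1)) = Mul(Pow(G, -1), Add(Mul(-1, G), Mul(2, G, Add(-3, G)))))
Add(Mul(48, Function('T')(H)), 42) = Add(Mul(48, Add(-7, Mul(2, 21))), 42) = Add(Mul(48, Add(-7, 42)), 42) = Add(Mul(48, 35), 42) = Add(1680, 42) = 1722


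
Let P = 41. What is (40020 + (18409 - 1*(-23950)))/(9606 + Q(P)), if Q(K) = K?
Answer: 7489/877 ≈ 8.5393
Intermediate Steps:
(40020 + (18409 - 1*(-23950)))/(9606 + Q(P)) = (40020 + (18409 - 1*(-23950)))/(9606 + 41) = (40020 + (18409 + 23950))/9647 = (40020 + 42359)*(1/9647) = 82379*(1/9647) = 7489/877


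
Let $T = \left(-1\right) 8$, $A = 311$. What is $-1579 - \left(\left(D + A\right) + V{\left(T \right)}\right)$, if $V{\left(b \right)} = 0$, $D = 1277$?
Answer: $-3167$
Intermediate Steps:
$T = -8$
$-1579 - \left(\left(D + A\right) + V{\left(T \right)}\right) = -1579 - \left(\left(1277 + 311\right) + 0\right) = -1579 - \left(1588 + 0\right) = -1579 - 1588 = -3167$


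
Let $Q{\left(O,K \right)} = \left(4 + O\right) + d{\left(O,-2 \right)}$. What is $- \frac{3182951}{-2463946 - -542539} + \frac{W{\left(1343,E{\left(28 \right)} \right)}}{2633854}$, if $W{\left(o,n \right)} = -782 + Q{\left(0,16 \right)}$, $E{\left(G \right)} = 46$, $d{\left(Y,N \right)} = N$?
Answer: $\frac{4190964762847}{2530352756289} \approx 1.6563$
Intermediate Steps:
$Q{\left(O,K \right)} = 2 + O$ ($Q{\left(O,K \right)} = \left(4 + O\right) - 2 = 2 + O$)
$W{\left(o,n \right)} = -780$ ($W{\left(o,n \right)} = -782 + \left(2 + 0\right) = -782 + 2 = -780$)
$- \frac{3182951}{-2463946 - -542539} + \frac{W{\left(1343,E{\left(28 \right)} \right)}}{2633854} = - \frac{3182951}{-2463946 - -542539} - \frac{780}{2633854} = - \frac{3182951}{-2463946 + 542539} - \frac{390}{1316927} = - \frac{3182951}{-1921407} - \frac{390}{1316927} = \left(-3182951\right) \left(- \frac{1}{1921407}\right) - \frac{390}{1316927} = \frac{3182951}{1921407} - \frac{390}{1316927} = \frac{4190964762847}{2530352756289}$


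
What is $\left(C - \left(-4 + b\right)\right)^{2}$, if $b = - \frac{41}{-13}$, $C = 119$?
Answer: $\frac{2427364}{169} \approx 14363.0$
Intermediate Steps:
$b = \frac{41}{13}$ ($b = \left(-41\right) \left(- \frac{1}{13}\right) = \frac{41}{13} \approx 3.1538$)
$\left(C - \left(-4 + b\right)\right)^{2} = \left(119 + \left(4 - \frac{41}{13}\right)\right)^{2} = \left(119 + \frac{11}{13}\right)^{2} = \left(\frac{1558}{13}\right)^{2} = \frac{2427364}{169}$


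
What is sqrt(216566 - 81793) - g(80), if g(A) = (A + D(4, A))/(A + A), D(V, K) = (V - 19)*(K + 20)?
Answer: 71/8 + sqrt(134773) ≈ 375.99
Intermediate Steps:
D(V, K) = (-19 + V)*(20 + K)
g(A) = (-300 - 14*A)/(2*A) (g(A) = (A + (-380 - 19*A + 20*4 + A*4))/(A + A) = (A + (-380 - 19*A + 80 + 4*A))/((2*A)) = (A + (-300 - 15*A))*(1/(2*A)) = (-300 - 14*A)*(1/(2*A)) = (-300 - 14*A)/(2*A))
sqrt(216566 - 81793) - g(80) = sqrt(216566 - 81793) - (-7 - 150/80) = sqrt(134773) - (-7 - 150*1/80) = sqrt(134773) - (-7 - 15/8) = sqrt(134773) - 1*(-71/8) = sqrt(134773) + 71/8 = 71/8 + sqrt(134773)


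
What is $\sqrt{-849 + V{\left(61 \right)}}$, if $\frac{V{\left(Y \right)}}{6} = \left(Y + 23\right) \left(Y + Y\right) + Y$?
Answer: $7 \sqrt{1245} \approx 246.99$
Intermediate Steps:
$V{\left(Y \right)} = 6 Y + 12 Y \left(23 + Y\right)$ ($V{\left(Y \right)} = 6 \left(\left(Y + 23\right) \left(Y + Y\right) + Y\right) = 6 \left(\left(23 + Y\right) 2 Y + Y\right) = 6 \left(2 Y \left(23 + Y\right) + Y\right) = 6 \left(Y + 2 Y \left(23 + Y\right)\right) = 6 Y + 12 Y \left(23 + Y\right)$)
$\sqrt{-849 + V{\left(61 \right)}} = \sqrt{-849 + 6 \cdot 61 \left(47 + 2 \cdot 61\right)} = \sqrt{-849 + 6 \cdot 61 \left(47 + 122\right)} = \sqrt{-849 + 6 \cdot 61 \cdot 169} = \sqrt{-849 + 61854} = \sqrt{61005} = 7 \sqrt{1245}$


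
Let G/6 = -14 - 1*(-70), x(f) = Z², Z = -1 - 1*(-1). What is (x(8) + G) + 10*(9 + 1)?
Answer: 436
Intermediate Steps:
Z = 0 (Z = -1 + 1 = 0)
x(f) = 0 (x(f) = 0² = 0)
G = 336 (G = 6*(-14 - 1*(-70)) = 6*(-14 + 70) = 6*56 = 336)
(x(8) + G) + 10*(9 + 1) = (0 + 336) + 10*(9 + 1) = 336 + 10*10 = 336 + 100 = 436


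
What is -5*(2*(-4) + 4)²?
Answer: -80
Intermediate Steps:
-5*(2*(-4) + 4)² = -5*(-8 + 4)² = -5*(-4)² = -5*16 = -80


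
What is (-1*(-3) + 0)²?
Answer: 9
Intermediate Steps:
(-1*(-3) + 0)² = (3 + 0)² = 3² = 9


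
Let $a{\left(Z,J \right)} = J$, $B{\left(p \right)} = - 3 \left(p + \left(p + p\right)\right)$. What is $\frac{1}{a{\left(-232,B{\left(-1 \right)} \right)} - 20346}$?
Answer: $- \frac{1}{20337} \approx -4.9171 \cdot 10^{-5}$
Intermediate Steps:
$B{\left(p \right)} = - 9 p$ ($B{\left(p \right)} = - 3 \left(p + 2 p\right) = - 3 \cdot 3 p = - 9 p$)
$\frac{1}{a{\left(-232,B{\left(-1 \right)} \right)} - 20346} = \frac{1}{\left(-9\right) \left(-1\right) - 20346} = \frac{1}{9 - 20346} = \frac{1}{-20337} = - \frac{1}{20337}$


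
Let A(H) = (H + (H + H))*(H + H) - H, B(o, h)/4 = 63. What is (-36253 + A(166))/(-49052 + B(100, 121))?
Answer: -128917/48800 ≈ -2.6417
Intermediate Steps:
B(o, h) = 252 (B(o, h) = 4*63 = 252)
A(H) = -H + 6*H² (A(H) = (H + 2*H)*(2*H) - H = (3*H)*(2*H) - H = 6*H² - H = -H + 6*H²)
(-36253 + A(166))/(-49052 + B(100, 121)) = (-36253 + 166*(-1 + 6*166))/(-49052 + 252) = (-36253 + 166*(-1 + 996))/(-48800) = (-36253 + 166*995)*(-1/48800) = (-36253 + 165170)*(-1/48800) = 128917*(-1/48800) = -128917/48800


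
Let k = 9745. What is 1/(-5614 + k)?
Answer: 1/4131 ≈ 0.00024207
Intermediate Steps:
1/(-5614 + k) = 1/(-5614 + 9745) = 1/4131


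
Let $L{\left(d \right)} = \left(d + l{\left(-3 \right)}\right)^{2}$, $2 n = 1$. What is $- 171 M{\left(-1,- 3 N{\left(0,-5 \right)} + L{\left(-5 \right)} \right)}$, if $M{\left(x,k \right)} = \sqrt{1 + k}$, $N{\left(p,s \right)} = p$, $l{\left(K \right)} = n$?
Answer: $- \frac{171 \sqrt{85}}{2} \approx -788.27$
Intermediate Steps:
$n = \frac{1}{2}$ ($n = \frac{1}{2} \cdot 1 = \frac{1}{2} \approx 0.5$)
$l{\left(K \right)} = \frac{1}{2}$
$L{\left(d \right)} = \left(\frac{1}{2} + d\right)^{2}$ ($L{\left(d \right)} = \left(d + \frac{1}{2}\right)^{2} = \left(\frac{1}{2} + d\right)^{2}$)
$- 171 M{\left(-1,- 3 N{\left(0,-5 \right)} + L{\left(-5 \right)} \right)} = - 171 \sqrt{1 + \left(\left(-3\right) 0 + \frac{\left(1 + 2 \left(-5\right)\right)^{2}}{4}\right)} = - 171 \sqrt{1 + \left(0 + \frac{\left(1 - 10\right)^{2}}{4}\right)} = - 171 \sqrt{1 + \left(0 + \frac{\left(-9\right)^{2}}{4}\right)} = - 171 \sqrt{1 + \left(0 + \frac{1}{4} \cdot 81\right)} = - 171 \sqrt{1 + \left(0 + \frac{81}{4}\right)} = - 171 \sqrt{1 + \frac{81}{4}} = - 171 \sqrt{\frac{85}{4}} = - 171 \frac{\sqrt{85}}{2} = - \frac{171 \sqrt{85}}{2}$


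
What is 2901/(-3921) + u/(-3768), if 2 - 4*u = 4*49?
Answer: -7160533/9849552 ≈ -0.72699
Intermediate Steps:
u = -97/2 (u = ½ - 49 = -97/2 ≈ -48.500)
2901/(-3921) + u/(-3768) = 2901/(-3921) - 97/2/(-3768) = 2901*(-1/3921) - 97/2*(-1/3768) = -967/1307 + 97/7536 = -7160533/9849552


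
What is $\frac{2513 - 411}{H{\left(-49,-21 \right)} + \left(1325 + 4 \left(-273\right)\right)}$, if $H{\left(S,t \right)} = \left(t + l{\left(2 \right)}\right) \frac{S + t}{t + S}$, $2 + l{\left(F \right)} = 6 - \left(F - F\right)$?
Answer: $\frac{1051}{108} \approx 9.7315$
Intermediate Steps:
$l{\left(F \right)} = 4$ ($l{\left(F \right)} = -2 + \left(6 - \left(F - F\right)\right) = -2 + \left(6 - 0\right) = -2 + \left(6 + 0\right) = -2 + 6 = 4$)
$H{\left(S,t \right)} = 4 + t$ ($H{\left(S,t \right)} = \left(t + 4\right) \frac{S + t}{t + S} = \left(4 + t\right) \frac{S + t}{S + t} = \left(4 + t\right) 1 = 4 + t$)
$\frac{2513 - 411}{H{\left(-49,-21 \right)} + \left(1325 + 4 \left(-273\right)\right)} = \frac{2513 - 411}{\left(4 - 21\right) + \left(1325 + 4 \left(-273\right)\right)} = \frac{2102}{-17 + \left(1325 - 1092\right)} = \frac{2102}{-17 + 233} = \frac{2102}{216} = 2102 \cdot \frac{1}{216} = \frac{1051}{108}$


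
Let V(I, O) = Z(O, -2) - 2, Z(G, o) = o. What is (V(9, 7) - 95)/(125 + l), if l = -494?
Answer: 11/41 ≈ 0.26829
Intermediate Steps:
V(I, O) = -4 (V(I, O) = -2 - 2 = -4)
(V(9, 7) - 95)/(125 + l) = (-4 - 95)/(125 - 494) = -99/(-369) = -99*(-1/369) = 11/41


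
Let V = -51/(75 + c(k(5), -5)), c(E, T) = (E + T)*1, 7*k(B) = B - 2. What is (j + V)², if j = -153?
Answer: 19873764/841 ≈ 23631.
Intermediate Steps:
k(B) = -2/7 + B/7 (k(B) = (B - 2)/7 = (-2 + B)/7 = -2/7 + B/7)
c(E, T) = E + T
V = -21/29 (V = -51/(75 + ((-2/7 + (⅐)*5) - 5)) = -51/(75 + ((-2/7 + 5/7) - 5)) = -51/(75 + (3/7 - 5)) = -51/(75 - 32/7) = -51/493/7 = -51*7/493 = -21/29 ≈ -0.72414)
(j + V)² = (-153 - 21/29)² = (-4458/29)² = 19873764/841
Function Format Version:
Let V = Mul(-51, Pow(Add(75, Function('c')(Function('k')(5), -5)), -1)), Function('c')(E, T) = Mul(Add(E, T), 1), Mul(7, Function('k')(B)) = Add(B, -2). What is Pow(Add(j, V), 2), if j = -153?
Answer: Rational(19873764, 841) ≈ 23631.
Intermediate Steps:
Function('k')(B) = Add(Rational(-2, 7), Mul(Rational(1, 7), B)) (Function('k')(B) = Mul(Rational(1, 7), Add(B, -2)) = Mul(Rational(1, 7), Add(-2, B)) = Add(Rational(-2, 7), Mul(Rational(1, 7), B)))
Function('c')(E, T) = Add(E, T)
V = Rational(-21, 29) (V = Mul(-51, Pow(Add(75, Add(Add(Rational(-2, 7), Mul(Rational(1, 7), 5)), -5)), -1)) = Mul(-51, Pow(Add(75, Add(Add(Rational(-2, 7), Rational(5, 7)), -5)), -1)) = Mul(-51, Pow(Add(75, Add(Rational(3, 7), -5)), -1)) = Mul(-51, Pow(Add(75, Rational(-32, 7)), -1)) = Mul(-51, Pow(Rational(493, 7), -1)) = Mul(-51, Rational(7, 493)) = Rational(-21, 29) ≈ -0.72414)
Pow(Add(j, V), 2) = Pow(Add(-153, Rational(-21, 29)), 2) = Pow(Rational(-4458, 29), 2) = Rational(19873764, 841)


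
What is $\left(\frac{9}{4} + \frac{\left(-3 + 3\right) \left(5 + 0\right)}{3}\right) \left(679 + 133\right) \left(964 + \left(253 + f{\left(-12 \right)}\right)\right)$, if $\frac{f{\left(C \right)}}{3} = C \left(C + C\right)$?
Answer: $3801987$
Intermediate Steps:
$f{\left(C \right)} = 6 C^{2}$ ($f{\left(C \right)} = 3 C \left(C + C\right) = 3 C 2 C = 3 \cdot 2 C^{2} = 6 C^{2}$)
$\left(\frac{9}{4} + \frac{\left(-3 + 3\right) \left(5 + 0\right)}{3}\right) \left(679 + 133\right) \left(964 + \left(253 + f{\left(-12 \right)}\right)\right) = \left(\frac{9}{4} + \frac{\left(-3 + 3\right) \left(5 + 0\right)}{3}\right) \left(679 + 133\right) \left(964 + \left(253 + 6 \left(-12\right)^{2}\right)\right) = \left(9 \cdot \frac{1}{4} + 0 \cdot 5 \cdot \frac{1}{3}\right) 812 \left(964 + \left(253 + 6 \cdot 144\right)\right) = \left(\frac{9}{4} + 0 \cdot \frac{1}{3}\right) 812 \left(964 + \left(253 + 864\right)\right) = \left(\frac{9}{4} + 0\right) 812 \left(964 + 1117\right) = \frac{9 \cdot 812 \cdot 2081}{4} = \frac{9}{4} \cdot 1689772 = 3801987$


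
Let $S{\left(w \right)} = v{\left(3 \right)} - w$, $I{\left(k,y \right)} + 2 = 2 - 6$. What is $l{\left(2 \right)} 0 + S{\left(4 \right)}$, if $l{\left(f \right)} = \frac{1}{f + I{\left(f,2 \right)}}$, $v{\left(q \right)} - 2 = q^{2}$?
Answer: $7$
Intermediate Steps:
$v{\left(q \right)} = 2 + q^{2}$
$I{\left(k,y \right)} = -6$ ($I{\left(k,y \right)} = -2 + \left(2 - 6\right) = -2 - 4 = -6$)
$S{\left(w \right)} = 11 - w$ ($S{\left(w \right)} = \left(2 + 3^{2}\right) - w = \left(2 + 9\right) - w = 11 - w$)
$l{\left(f \right)} = \frac{1}{-6 + f}$ ($l{\left(f \right)} = \frac{1}{f - 6} = \frac{1}{-6 + f}$)
$l{\left(2 \right)} 0 + S{\left(4 \right)} = \frac{1}{-6 + 2} \cdot 0 + \left(11 - 4\right) = \frac{1}{-4} \cdot 0 + \left(11 - 4\right) = \left(- \frac{1}{4}\right) 0 + 7 = 0 + 7 = 7$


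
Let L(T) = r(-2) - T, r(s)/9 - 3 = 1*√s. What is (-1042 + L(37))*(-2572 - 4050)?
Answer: 6966344 - 59598*I*√2 ≈ 6.9663e+6 - 84284.0*I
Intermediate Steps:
r(s) = 27 + 9*√s (r(s) = 27 + 9*(1*√s) = 27 + 9*√s)
L(T) = 27 - T + 9*I*√2 (L(T) = (27 + 9*√(-2)) - T = (27 + 9*(I*√2)) - T = (27 + 9*I*√2) - T = 27 - T + 9*I*√2)
(-1042 + L(37))*(-2572 - 4050) = (-1042 + (27 - 1*37 + 9*I*√2))*(-2572 - 4050) = (-1042 + (27 - 37 + 9*I*√2))*(-6622) = (-1042 + (-10 + 9*I*√2))*(-6622) = (-1052 + 9*I*√2)*(-6622) = 6966344 - 59598*I*√2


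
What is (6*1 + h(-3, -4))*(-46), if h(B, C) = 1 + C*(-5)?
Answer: -1242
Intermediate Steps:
h(B, C) = 1 - 5*C
(6*1 + h(-3, -4))*(-46) = (6*1 + (1 - 5*(-4)))*(-46) = (6 + (1 + 20))*(-46) = (6 + 21)*(-46) = 27*(-46) = -1242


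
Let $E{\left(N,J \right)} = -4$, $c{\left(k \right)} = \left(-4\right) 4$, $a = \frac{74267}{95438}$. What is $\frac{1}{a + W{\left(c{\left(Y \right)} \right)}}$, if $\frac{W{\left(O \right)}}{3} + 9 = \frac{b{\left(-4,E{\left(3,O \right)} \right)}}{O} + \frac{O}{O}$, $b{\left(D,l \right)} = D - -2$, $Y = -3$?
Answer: $- \frac{381752}{8721823} \approx -0.04377$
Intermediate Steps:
$a = \frac{74267}{95438}$ ($a = 74267 \cdot \frac{1}{95438} = \frac{74267}{95438} \approx 0.77817$)
$c{\left(k \right)} = -16$
$b{\left(D,l \right)} = 2 + D$ ($b{\left(D,l \right)} = D + 2 = 2 + D$)
$W{\left(O \right)} = -24 - \frac{6}{O}$ ($W{\left(O \right)} = -27 + 3 \left(\frac{2 - 4}{O} + \frac{O}{O}\right) = -27 + 3 \left(- \frac{2}{O} + 1\right) = -27 + 3 \left(1 - \frac{2}{O}\right) = -27 + \left(3 - \frac{6}{O}\right) = -24 - \frac{6}{O}$)
$\frac{1}{a + W{\left(c{\left(Y \right)} \right)}} = \frac{1}{\frac{74267}{95438} - \left(24 + \frac{6}{-16}\right)} = \frac{1}{\frac{74267}{95438} - \frac{189}{8}} = \frac{1}{- \frac{8721823}{381752}} = - \frac{381752}{8721823}$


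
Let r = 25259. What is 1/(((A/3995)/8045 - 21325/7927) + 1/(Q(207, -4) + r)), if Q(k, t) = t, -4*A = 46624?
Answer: -27379858594525/73665397203916 ≈ -0.37168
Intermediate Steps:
A = -11656 (A = -1/4*46624 = -11656)
1/(((A/3995)/8045 - 21325/7927) + 1/(Q(207, -4) + r)) = 1/((-11656/3995/8045 - 21325/7927) + 1/(-4 + 25259)) = 1/((-11656*1/3995*(1/8045) - 21325*1/7927) + 1/25255) = 1/((-248/85*1/8045 - 21325/7927) + 1/25255) = 1/((-248/683825 - 21325/7927) + 1/25255) = 1/(-14584534021/5420680775 + 1/25255) = 1/(-73665397203916/27379858594525) = -27379858594525/73665397203916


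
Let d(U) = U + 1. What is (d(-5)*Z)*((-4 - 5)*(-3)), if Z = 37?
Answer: -3996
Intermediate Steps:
d(U) = 1 + U
(d(-5)*Z)*((-4 - 5)*(-3)) = ((1 - 5)*37)*((-4 - 5)*(-3)) = (-4*37)*(-9*(-3)) = -148*27 = -3996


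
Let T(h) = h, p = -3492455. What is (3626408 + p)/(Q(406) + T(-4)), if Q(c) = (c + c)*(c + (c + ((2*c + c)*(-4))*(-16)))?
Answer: 44651/21318788 ≈ 0.0020944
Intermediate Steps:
Q(c) = 388*c² (Q(c) = (2*c)*(c + (c + ((3*c)*(-4))*(-16))) = (2*c)*(c + (c - 12*c*(-16))) = (2*c)*(c + (c + 192*c)) = (2*c)*(c + 193*c) = (2*c)*(194*c) = 388*c²)
(3626408 + p)/(Q(406) + T(-4)) = (3626408 - 3492455)/(388*406² - 4) = 133953/(388*164836 - 4) = 133953/(63956368 - 4) = 133953/63956364 = 133953*(1/63956364) = 44651/21318788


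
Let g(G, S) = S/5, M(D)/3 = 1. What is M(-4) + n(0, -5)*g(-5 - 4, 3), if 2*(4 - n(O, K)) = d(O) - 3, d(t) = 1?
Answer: 6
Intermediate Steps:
M(D) = 3 (M(D) = 3*1 = 3)
g(G, S) = S/5 (g(G, S) = S*(1/5) = S/5)
n(O, K) = 5 (n(O, K) = 4 - (1 - 3)/2 = 4 - 1/2*(-2) = 4 + 1 = 5)
M(-4) + n(0, -5)*g(-5 - 4, 3) = 3 + 5*((1/5)*3) = 3 + 5*(3/5) = 3 + 3 = 6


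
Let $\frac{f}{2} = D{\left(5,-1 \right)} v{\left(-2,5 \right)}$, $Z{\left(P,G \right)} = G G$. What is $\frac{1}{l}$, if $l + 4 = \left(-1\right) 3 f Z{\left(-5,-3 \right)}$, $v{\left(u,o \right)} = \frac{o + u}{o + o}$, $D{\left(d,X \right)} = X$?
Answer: $\frac{5}{61} \approx 0.081967$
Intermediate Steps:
$Z{\left(P,G \right)} = G^{2}$
$v{\left(u,o \right)} = \frac{o + u}{2 o}$
$f = - \frac{3}{5}$ ($f = 2 \left(- \frac{5 - 2}{2 \cdot 5}\right) = 2 \left(- \frac{3}{2 \cdot 5}\right) = 2 \left(\left(-1\right) \frac{3}{10}\right) = 2 \left(- \frac{3}{10}\right) = - \frac{3}{5} \approx -0.6$)
$l = \frac{61}{5}$ ($l = -4 + \left(-1\right) 3 \left(- \frac{3}{5}\right) \left(-3\right)^{2} = -4 + \left(-3\right) \left(- \frac{3}{5}\right) 9 = -4 + \frac{9}{5} \cdot 9 = -4 + \frac{81}{5} = \frac{61}{5} \approx 12.2$)
$\frac{1}{l} = \frac{1}{\frac{61}{5}} = \frac{5}{61}$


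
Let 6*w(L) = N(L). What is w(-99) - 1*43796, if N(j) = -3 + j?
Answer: -43813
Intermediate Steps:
w(L) = -1/2 + L/6 (w(L) = (-3 + L)/6 = -1/2 + L/6)
w(-99) - 1*43796 = (-1/2 + (1/6)*(-99)) - 1*43796 = (-1/2 - 33/2) - 43796 = -17 - 43796 = -43813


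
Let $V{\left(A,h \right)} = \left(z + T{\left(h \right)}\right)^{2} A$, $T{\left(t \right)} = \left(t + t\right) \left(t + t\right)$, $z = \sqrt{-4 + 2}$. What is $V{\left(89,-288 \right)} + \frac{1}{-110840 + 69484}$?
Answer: $\frac{405152447675215015}{41356} + 59056128 i \sqrt{2} \approx 9.7967 \cdot 10^{12} + 8.3518 \cdot 10^{7} i$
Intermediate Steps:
$z = i \sqrt{2}$ ($z = \sqrt{-2} = i \sqrt{2} \approx 1.4142 i$)
$T{\left(t \right)} = 4 t^{2}$ ($T{\left(t \right)} = 2 t 2 t = 4 t^{2}$)
$V{\left(A,h \right)} = A \left(4 h^{2} + i \sqrt{2}\right)^{2}$ ($V{\left(A,h \right)} = \left(i \sqrt{2} + 4 h^{2}\right)^{2} A = \left(4 h^{2} + i \sqrt{2}\right)^{2} A = A \left(4 h^{2} + i \sqrt{2}\right)^{2}$)
$V{\left(89,-288 \right)} + \frac{1}{-110840 + 69484} = 89 \left(4 \left(-288\right)^{2} + i \sqrt{2}\right)^{2} + \frac{1}{-110840 + 69484} = 89 \left(4 \cdot 82944 + i \sqrt{2}\right)^{2} + \frac{1}{-41356} = 89 \left(331776 + i \sqrt{2}\right)^{2} - \frac{1}{41356} = - \frac{1}{41356} + 89 \left(331776 + i \sqrt{2}\right)^{2}$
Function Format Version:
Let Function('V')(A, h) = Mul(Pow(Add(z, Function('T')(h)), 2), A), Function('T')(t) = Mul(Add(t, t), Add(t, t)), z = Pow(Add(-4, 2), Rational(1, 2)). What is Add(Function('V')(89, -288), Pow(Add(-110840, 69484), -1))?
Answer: Add(Rational(405152447675215015, 41356), Mul(59056128, I, Pow(2, Rational(1, 2)))) ≈ Add(9.7967e+12, Mul(8.3518e+7, I))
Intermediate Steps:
z = Mul(I, Pow(2, Rational(1, 2))) (z = Pow(-2, Rational(1, 2)) = Mul(I, Pow(2, Rational(1, 2))) ≈ Mul(1.4142, I))
Function('T')(t) = Mul(4, Pow(t, 2)) (Function('T')(t) = Mul(Mul(2, t), Mul(2, t)) = Mul(4, Pow(t, 2)))
Function('V')(A, h) = Mul(A, Pow(Add(Mul(4, Pow(h, 2)), Mul(I, Pow(2, Rational(1, 2)))), 2)) (Function('V')(A, h) = Mul(Pow(Add(Mul(I, Pow(2, Rational(1, 2))), Mul(4, Pow(h, 2))), 2), A) = Mul(Pow(Add(Mul(4, Pow(h, 2)), Mul(I, Pow(2, Rational(1, 2)))), 2), A) = Mul(A, Pow(Add(Mul(4, Pow(h, 2)), Mul(I, Pow(2, Rational(1, 2)))), 2)))
Add(Function('V')(89, -288), Pow(Add(-110840, 69484), -1)) = Add(Mul(89, Pow(Add(Mul(4, Pow(-288, 2)), Mul(I, Pow(2, Rational(1, 2)))), 2)), Pow(Add(-110840, 69484), -1)) = Add(Mul(89, Pow(Add(Mul(4, 82944), Mul(I, Pow(2, Rational(1, 2)))), 2)), Pow(-41356, -1)) = Add(Mul(89, Pow(Add(331776, Mul(I, Pow(2, Rational(1, 2)))), 2)), Rational(-1, 41356)) = Add(Rational(-1, 41356), Mul(89, Pow(Add(331776, Mul(I, Pow(2, Rational(1, 2)))), 2)))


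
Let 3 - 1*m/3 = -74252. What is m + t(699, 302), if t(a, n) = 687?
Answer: 223452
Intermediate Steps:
m = 222765 (m = 9 - 3*(-74252) = 9 + 222756 = 222765)
m + t(699, 302) = 222765 + 687 = 223452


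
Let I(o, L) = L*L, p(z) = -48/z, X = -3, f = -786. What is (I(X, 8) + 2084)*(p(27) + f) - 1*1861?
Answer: -5082023/3 ≈ -1.6940e+6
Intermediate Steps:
I(o, L) = L²
(I(X, 8) + 2084)*(p(27) + f) - 1*1861 = (8² + 2084)*(-48/27 - 786) - 1*1861 = (64 + 2084)*(-48*1/27 - 786) - 1861 = 2148*(-16/9 - 786) - 1861 = 2148*(-7090/9) - 1861 = -5076440/3 - 1861 = -5082023/3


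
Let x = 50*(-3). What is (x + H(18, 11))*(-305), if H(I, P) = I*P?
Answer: -14640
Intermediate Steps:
x = -150
(x + H(18, 11))*(-305) = (-150 + 18*11)*(-305) = (-150 + 198)*(-305) = 48*(-305) = -14640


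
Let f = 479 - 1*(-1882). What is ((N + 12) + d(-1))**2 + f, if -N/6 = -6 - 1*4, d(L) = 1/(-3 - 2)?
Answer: 187906/25 ≈ 7516.2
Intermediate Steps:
f = 2361 (f = 479 + 1882 = 2361)
d(L) = -1/5 (d(L) = 1/(-5) = -1/5)
N = 60 (N = -6*(-6 - 1*4) = -6*(-6 - 4) = -6*(-10) = 60)
((N + 12) + d(-1))**2 + f = ((60 + 12) - 1/5)**2 + 2361 = (72 - 1/5)**2 + 2361 = (359/5)**2 + 2361 = 128881/25 + 2361 = 187906/25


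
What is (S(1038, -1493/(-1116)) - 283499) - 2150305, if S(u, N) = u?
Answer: -2432766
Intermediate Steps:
(S(1038, -1493/(-1116)) - 283499) - 2150305 = (1038 - 283499) - 2150305 = -282461 - 2150305 = -2432766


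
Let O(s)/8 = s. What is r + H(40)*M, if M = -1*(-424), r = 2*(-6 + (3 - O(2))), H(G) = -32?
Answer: -13606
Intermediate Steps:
O(s) = 8*s
r = -38 (r = 2*(-6 + (3 - 8*2)) = 2*(-6 + (3 - 1*16)) = 2*(-6 + (3 - 16)) = 2*(-6 - 13) = 2*(-19) = -38)
M = 424
r + H(40)*M = -38 - 32*424 = -38 - 13568 = -13606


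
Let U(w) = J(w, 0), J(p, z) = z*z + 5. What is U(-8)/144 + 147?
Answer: 21173/144 ≈ 147.03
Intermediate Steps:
J(p, z) = 5 + z² (J(p, z) = z² + 5 = 5 + z²)
U(w) = 5 (U(w) = 5 + 0² = 5 + 0 = 5)
U(-8)/144 + 147 = 5/144 + 147 = 21173/144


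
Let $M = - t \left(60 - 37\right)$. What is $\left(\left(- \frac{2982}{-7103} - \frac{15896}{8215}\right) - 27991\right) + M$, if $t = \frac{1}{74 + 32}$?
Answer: $- \frac{3266815945901}{116702290} \approx -27993.0$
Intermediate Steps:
$t = \frac{1}{106} \approx 0.009434$
$M = - \frac{23}{106}$ ($M = - \frac{60 - 37}{106} = - \frac{23}{106} \approx -0.21698$)
$\left(\left(- \frac{2982}{-7103} - \frac{15896}{8215}\right) - 27991\right) + M = \left(\left(- \frac{2982}{-7103} - \frac{15896}{8215}\right) - 27991\right) - \frac{23}{106} = \left(\left(\left(-2982\right) \left(- \frac{1}{7103}\right) - \frac{15896}{8215}\right) - 27991\right) - \frac{23}{106} = \left(\left(\frac{2982}{7103} - \frac{15896}{8215}\right) - 27991\right) - \frac{23}{106} = \left(- \frac{88412158}{58351145} - 27991\right) - \frac{23}{106} = - \frac{1633395311853}{58351145} - \frac{23}{106} = - \frac{3266815945901}{116702290}$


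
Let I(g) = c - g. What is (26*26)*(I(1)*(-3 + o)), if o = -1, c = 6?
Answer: -13520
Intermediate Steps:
I(g) = 6 - g
(26*26)*(I(1)*(-3 + o)) = (26*26)*((6 - 1*1)*(-3 - 1)) = 676*((6 - 1)*(-4)) = 676*(5*(-4)) = 676*(-20) = -13520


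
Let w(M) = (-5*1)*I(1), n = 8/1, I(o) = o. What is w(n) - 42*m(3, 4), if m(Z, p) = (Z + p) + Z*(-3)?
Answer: 79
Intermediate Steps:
m(Z, p) = p - 2*Z (m(Z, p) = (Z + p) - 3*Z = p - 2*Z)
n = 8 (n = 8*1 = 8)
w(M) = -5 (w(M) = -5*1*1 = -5*1 = -5)
w(n) - 42*m(3, 4) = -5 - 42*(4 - 2*3) = -5 - 42*(4 - 6) = -5 - 42*(-2) = -5 + 84 = 79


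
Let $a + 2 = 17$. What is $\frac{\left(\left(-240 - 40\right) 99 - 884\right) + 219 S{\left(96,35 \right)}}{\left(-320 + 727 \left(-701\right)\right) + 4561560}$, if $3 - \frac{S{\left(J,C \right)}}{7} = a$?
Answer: $- \frac{47000}{4051613} \approx -0.0116$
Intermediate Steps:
$a = 15$ ($a = -2 + 17 = 15$)
$S{\left(J,C \right)} = -84$ ($S{\left(J,C \right)} = 21 - 105 = -84$)
$\frac{\left(\left(-240 - 40\right) 99 - 884\right) + 219 S{\left(96,35 \right)}}{\left(-320 + 727 \left(-701\right)\right) + 4561560} = \frac{\left(\left(-240 - 40\right) 99 - 884\right) + 219 \left(-84\right)}{\left(-320 + 727 \left(-701\right)\right) + 4561560} = \frac{\left(\left(-280\right) 99 - 884\right) - 18396}{\left(-320 - 509627\right) + 4561560} = \frac{\left(-27720 - 884\right) - 18396}{-509947 + 4561560} = \frac{-28604 - 18396}{4051613} = \left(-47000\right) \frac{1}{4051613} = - \frac{47000}{4051613}$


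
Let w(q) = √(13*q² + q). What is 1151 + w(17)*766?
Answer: 1151 + 766*√3774 ≈ 48209.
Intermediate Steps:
w(q) = √(q + 13*q²)
1151 + w(17)*766 = 1151 + √(17*(1 + 13*17))*766 = 1151 + √(17*(1 + 221))*766 = 1151 + √(17*222)*766 = 1151 + √3774*766 = 1151 + 766*√3774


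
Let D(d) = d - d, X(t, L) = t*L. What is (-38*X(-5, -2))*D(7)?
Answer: 0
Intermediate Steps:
X(t, L) = L*t
D(d) = 0
(-38*X(-5, -2))*D(7) = -(-76)*(-5)*0 = -38*10*0 = -380*0 = 0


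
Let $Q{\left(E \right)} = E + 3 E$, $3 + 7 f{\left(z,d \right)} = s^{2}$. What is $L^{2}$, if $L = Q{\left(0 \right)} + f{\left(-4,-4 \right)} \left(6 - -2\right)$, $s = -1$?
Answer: $\frac{256}{49} \approx 5.2245$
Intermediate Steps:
$f{\left(z,d \right)} = - \frac{2}{7}$ ($f{\left(z,d \right)} = - \frac{3}{7} + \frac{\left(-1\right)^{2}}{7} = - \frac{3}{7} + \frac{1}{7} \cdot 1 = - \frac{3}{7} + \frac{1}{7} = - \frac{2}{7}$)
$Q{\left(E \right)} = 4 E$
$L = - \frac{16}{7}$ ($L = 4 \cdot 0 - \frac{2 \left(6 - -2\right)}{7} = 0 - \frac{2 \left(6 + 2\right)}{7} = 0 - \frac{16}{7} = - \frac{16}{7} \approx -2.2857$)
$L^{2} = \left(- \frac{16}{7}\right)^{2} = \frac{256}{49}$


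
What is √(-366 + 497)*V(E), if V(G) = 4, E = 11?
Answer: 4*√131 ≈ 45.782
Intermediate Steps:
√(-366 + 497)*V(E) = √(-366 + 497)*4 = √131*4 = 4*√131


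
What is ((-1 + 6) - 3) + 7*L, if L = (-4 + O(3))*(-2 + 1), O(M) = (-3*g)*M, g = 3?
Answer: 219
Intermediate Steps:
O(M) = -9*M (O(M) = (-3*3)*M = -9*M)
L = 31 (L = (-4 - 9*3)*(-2 + 1) = (-4 - 27)*(-1) = -31*(-1) = 31)
((-1 + 6) - 3) + 7*L = ((-1 + 6) - 3) + 7*31 = (5 - 3) + 217 = 2 + 217 = 219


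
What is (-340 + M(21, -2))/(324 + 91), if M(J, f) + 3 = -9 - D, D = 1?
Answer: -353/415 ≈ -0.85060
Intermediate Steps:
M(J, f) = -13 (M(J, f) = -3 + (-9 - 1*1) = -3 + (-9 - 1) = -3 - 10 = -13)
(-340 + M(21, -2))/(324 + 91) = (-340 - 13)/(324 + 91) = -353/415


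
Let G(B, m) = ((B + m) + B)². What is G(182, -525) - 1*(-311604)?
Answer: 337525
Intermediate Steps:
G(B, m) = (m + 2*B)²
G(182, -525) - 1*(-311604) = (-525 + 2*182)² - 1*(-311604) = (-525 + 364)² + 311604 = (-161)² + 311604 = 25921 + 311604 = 337525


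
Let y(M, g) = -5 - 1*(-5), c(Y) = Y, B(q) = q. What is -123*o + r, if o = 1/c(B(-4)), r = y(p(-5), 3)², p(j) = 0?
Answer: 123/4 ≈ 30.750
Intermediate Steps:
y(M, g) = 0 (y(M, g) = -5 + 5 = 0)
r = 0 (r = 0² = 0)
o = -¼ (o = 1/(-4) = -¼ ≈ -0.25000)
-123*o + r = -123*(-¼) + 0 = 123/4 + 0 = 123/4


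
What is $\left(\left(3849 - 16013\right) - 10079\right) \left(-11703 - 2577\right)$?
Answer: $317630040$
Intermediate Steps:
$\left(\left(3849 - 16013\right) - 10079\right) \left(-11703 - 2577\right) = \left(\left(3849 - 16013\right) - 10079\right) \left(-14280\right) = \left(-12164 - 10079\right) \left(-14280\right) = \left(-22243\right) \left(-14280\right) = 317630040$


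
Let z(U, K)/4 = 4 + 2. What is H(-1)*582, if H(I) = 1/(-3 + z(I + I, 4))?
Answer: 194/7 ≈ 27.714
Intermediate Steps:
z(U, K) = 24 (z(U, K) = 4*(4 + 2) = 4*6 = 24)
H(I) = 1/21 (H(I) = 1/(-3 + 24) = 1/21)
H(-1)*582 = (1/21)*582 = 194/7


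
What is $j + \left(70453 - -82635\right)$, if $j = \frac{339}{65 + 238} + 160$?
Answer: $\frac{15478161}{101} \approx 1.5325 \cdot 10^{5}$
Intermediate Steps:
$j = \frac{16273}{101}$ ($j = \frac{339}{303} + 160 = 339 \cdot \frac{1}{303} + 160 = \frac{113}{101} + 160 = \frac{16273}{101} \approx 161.12$)
$j + \left(70453 - -82635\right) = \frac{16273}{101} + \left(70453 - -82635\right) = \frac{16273}{101} + \left(70453 + 82635\right) = \frac{16273}{101} + 153088 = \frac{15478161}{101}$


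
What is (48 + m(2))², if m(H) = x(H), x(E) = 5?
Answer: 2809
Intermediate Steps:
m(H) = 5
(48 + m(2))² = (48 + 5)² = 53² = 2809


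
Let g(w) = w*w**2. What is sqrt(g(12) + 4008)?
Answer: 2*sqrt(1434) ≈ 75.736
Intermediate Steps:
g(w) = w**3
sqrt(g(12) + 4008) = sqrt(12**3 + 4008) = sqrt(1728 + 4008) = sqrt(5736) = 2*sqrt(1434)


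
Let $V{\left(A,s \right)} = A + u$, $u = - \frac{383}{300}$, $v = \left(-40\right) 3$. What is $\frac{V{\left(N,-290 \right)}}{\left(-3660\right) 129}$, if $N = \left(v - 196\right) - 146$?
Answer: $\frac{138983}{141642000} \approx 0.00098123$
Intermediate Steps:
$v = -120$
$u = - \frac{383}{300}$ ($u = \left(-383\right) \frac{1}{300} = - \frac{383}{300} \approx -1.2767$)
$N = -462$ ($N = \left(-120 - 196\right) - 146 = -316 - 146 = -462$)
$V{\left(A,s \right)} = - \frac{383}{300} + A$ ($V{\left(A,s \right)} = A - \frac{383}{300} = - \frac{383}{300} + A$)
$\frac{V{\left(N,-290 \right)}}{\left(-3660\right) 129} = \frac{- \frac{383}{300} - 462}{\left(-3660\right) 129} = - \frac{138983}{300 \left(-472140\right)} = \left(- \frac{138983}{300}\right) \left(- \frac{1}{472140}\right) = \frac{138983}{141642000}$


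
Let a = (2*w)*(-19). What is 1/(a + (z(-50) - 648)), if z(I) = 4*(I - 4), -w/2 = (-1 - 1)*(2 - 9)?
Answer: 1/200 ≈ 0.0050000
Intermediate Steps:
w = -28 (w = -2*(-1 - 1)*(2 - 9) = -(-4)*(-7) = -2*14 = -28)
z(I) = -16 + 4*I (z(I) = 4*(-4 + I) = -16 + 4*I)
a = 1064 (a = (2*(-28))*(-19) = -56*(-19) = 1064)
1/(a + (z(-50) - 648)) = 1/(1064 + ((-16 + 4*(-50)) - 648)) = 1/(1064 + ((-16 - 200) - 648)) = 1/(1064 + (-216 - 648)) = 1/(1064 - 864) = 1/200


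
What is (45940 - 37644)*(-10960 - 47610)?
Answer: -485896720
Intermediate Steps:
(45940 - 37644)*(-10960 - 47610) = 8296*(-58570) = -485896720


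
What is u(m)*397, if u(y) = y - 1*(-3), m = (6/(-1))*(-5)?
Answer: 13101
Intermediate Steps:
m = 30 (m = -1*6*(-5) = -6*(-5) = 30)
u(y) = 3 + y (u(y) = y + 3 = 3 + y)
u(m)*397 = (3 + 30)*397 = 33*397 = 13101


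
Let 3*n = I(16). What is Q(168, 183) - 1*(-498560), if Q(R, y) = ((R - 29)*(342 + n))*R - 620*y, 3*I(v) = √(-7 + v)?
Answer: 8379268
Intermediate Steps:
I(v) = √(-7 + v)/3
n = ⅓ (n = (√(-7 + 16)/3)/3 = (√9/3)/3 = ((⅓)*3)/3 = (⅓)*1 = ⅓ ≈ 0.33333)
Q(R, y) = -620*y + R*(-29783/3 + 1027*R/3) (Q(R, y) = ((R - 29)*(342 + ⅓))*R - 620*y = ((-29 + R)*(1027/3))*R - 620*y = (-29783/3 + 1027*R/3)*R - 620*y = R*(-29783/3 + 1027*R/3) - 620*y = -620*y + R*(-29783/3 + 1027*R/3))
Q(168, 183) - 1*(-498560) = (-620*183 - 29783/3*168 + (1027/3)*168²) - 1*(-498560) = (-113460 - 1667848 + (1027/3)*28224) + 498560 = (-113460 - 1667848 + 9662016) + 498560 = 7880708 + 498560 = 8379268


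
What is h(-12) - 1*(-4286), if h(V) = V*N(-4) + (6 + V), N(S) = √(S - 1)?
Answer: 4280 - 12*I*√5 ≈ 4280.0 - 26.833*I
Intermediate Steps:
N(S) = √(-1 + S)
h(V) = 6 + V + I*V*√5 (h(V) = V*√(-1 - 4) + (6 + V) = V*√(-5) + (6 + V) = V*(I*√5) + (6 + V) = I*V*√5 + (6 + V) = 6 + V + I*V*√5)
h(-12) - 1*(-4286) = (6 - 12 + I*(-12)*√5) - 1*(-4286) = (6 - 12 - 12*I*√5) + 4286 = (-6 - 12*I*√5) + 4286 = 4280 - 12*I*√5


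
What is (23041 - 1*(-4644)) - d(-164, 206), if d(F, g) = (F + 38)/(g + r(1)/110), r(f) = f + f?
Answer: 34856185/1259 ≈ 27686.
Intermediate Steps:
r(f) = 2*f
d(F, g) = (38 + F)/(1/55 + g) (d(F, g) = (F + 38)/(g + (2*1)/110) = (38 + F)/(g + 2*(1/110)) = (38 + F)/(g + 1/55) = (38 + F)/(1/55 + g))
(23041 - 1*(-4644)) - d(-164, 206) = (23041 - 1*(-4644)) - 55*(38 - 164)/(1 + 55*206) = (23041 + 4644) - 55*(-126)/(1 + 11330) = 27685 - 55*(-126)/11331 = 27685 - 1*(-770/1259) = 27685 + 770/1259 = 34856185/1259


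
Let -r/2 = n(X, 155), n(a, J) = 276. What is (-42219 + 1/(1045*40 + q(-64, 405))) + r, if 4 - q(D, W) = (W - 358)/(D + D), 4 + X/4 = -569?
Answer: -228865867261/5350959 ≈ -42771.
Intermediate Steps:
X = -2292 (X = -16 + 4*(-569) = -16 - 2276 = -2292)
r = -552 (r = -2*276 = -552)
q(D, W) = 4 - (-358 + W)/(2*D) (q(D, W) = 4 - (W - 358)/(D + D) = 4 - (-358 + W)/(2*D))
(-42219 + 1/(1045*40 + q(-64, 405))) + r = (-42219 + 1/(1045*40 + (½)*(358 - 1*405 + 8*(-64))/(-64))) - 552 = (-42219 + 1/(41800 + (½)*(-1/64)*(358 - 405 - 512))) - 552 = (-42219 + 1/(41800 + (½)*(-1/64)*(-559))) - 552 = (-42219 + 1/(41800 + 559/128)) - 552 = (-42219 + 1/(5350959/128)) - 552 = (-42219 + 128/5350959) - 552 = -225912137893/5350959 - 552 = -228865867261/5350959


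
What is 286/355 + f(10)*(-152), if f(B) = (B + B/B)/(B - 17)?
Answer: 595562/2485 ≈ 239.66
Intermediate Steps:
f(B) = (1 + B)/(-17 + B) (f(B) = (B + 1)/(-17 + B) = (1 + B)/(-17 + B))
286/355 + f(10)*(-152) = 286/355 + ((1 + 10)/(-17 + 10))*(-152) = 286*(1/355) + (11/(-7))*(-152) = 286/355 - ⅐*11*(-152) = 286/355 - 11/7*(-152) = 286/355 + 1672/7 = 595562/2485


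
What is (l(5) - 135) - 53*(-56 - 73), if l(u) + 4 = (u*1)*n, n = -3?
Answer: 6683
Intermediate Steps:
l(u) = -4 - 3*u (l(u) = -4 + (u*1)*(-3) = -4 + u*(-3) = -4 - 3*u)
(l(5) - 135) - 53*(-56 - 73) = ((-4 - 3*5) - 135) - 53*(-56 - 73) = ((-4 - 15) - 135) - 53*(-129) = (-19 - 135) + 6837 = -154 + 6837 = 6683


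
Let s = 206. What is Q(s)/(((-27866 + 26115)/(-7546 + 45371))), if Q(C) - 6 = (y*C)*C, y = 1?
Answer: -94433450/103 ≈ -9.1683e+5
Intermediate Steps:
Q(C) = 6 + C**2 (Q(C) = 6 + (1*C)*C = 6 + C*C = 6 + C**2)
Q(s)/(((-27866 + 26115)/(-7546 + 45371))) = (6 + 206**2)/(((-27866 + 26115)/(-7546 + 45371))) = (6 + 42436)/((-1751/37825)) = 42442/((-1751*1/37825)) = 42442/(-103/2225) = 42442*(-2225/103) = -94433450/103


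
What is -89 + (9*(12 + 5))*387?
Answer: 59122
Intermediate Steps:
-89 + (9*(12 + 5))*387 = -89 + (9*17)*387 = -89 + 153*387 = -89 + 59211 = 59122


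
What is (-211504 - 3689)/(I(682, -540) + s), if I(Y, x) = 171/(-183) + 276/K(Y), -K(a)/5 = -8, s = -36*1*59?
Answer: 43755910/430667 ≈ 101.60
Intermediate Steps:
s = -2124 (s = -36*59 = -2124)
K(a) = 40 (K(a) = -5*(-8) = 40)
I(Y, x) = 3639/610 (I(Y, x) = 171/(-183) + 276/40 = 171*(-1/183) + 276*(1/40) = -57/61 + 69/10 = 3639/610)
(-211504 - 3689)/(I(682, -540) + s) = (-211504 - 3689)/(3639/610 - 2124) = -215193/(-1292001/610) = -215193*(-610/1292001) = 43755910/430667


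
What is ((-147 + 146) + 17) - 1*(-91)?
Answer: 107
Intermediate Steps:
((-147 + 146) + 17) - 1*(-91) = (-1 + 17) + 91 = 16 + 91 = 107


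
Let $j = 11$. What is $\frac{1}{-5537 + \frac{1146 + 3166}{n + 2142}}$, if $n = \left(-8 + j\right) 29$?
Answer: $- \frac{2229}{12337661} \approx -0.00018067$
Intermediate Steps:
$n = 87$ ($n = \left(-8 + 11\right) 29 = 3 \cdot 29 = 87$)
$\frac{1}{-5537 + \frac{1146 + 3166}{n + 2142}} = \frac{1}{-5537 + \frac{1146 + 3166}{87 + 2142}} = \frac{1}{-5537 + \frac{4312}{2229}} = \frac{1}{- \frac{12337661}{2229}} = - \frac{2229}{12337661}$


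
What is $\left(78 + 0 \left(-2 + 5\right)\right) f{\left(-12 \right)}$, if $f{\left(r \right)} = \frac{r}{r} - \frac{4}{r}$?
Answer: $104$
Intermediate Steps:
$f{\left(r \right)} = 1 - \frac{4}{r}$
$\left(78 + 0 \left(-2 + 5\right)\right) f{\left(-12 \right)} = \left(78 + 0 \left(-2 + 5\right)\right) \frac{-4 - 12}{-12} = \left(78 + 0 \cdot 3\right) \left(\left(- \frac{1}{12}\right) \left(-16\right)\right) = \left(78 + 0\right) \frac{4}{3} = 78 \cdot \frac{4}{3} = 104$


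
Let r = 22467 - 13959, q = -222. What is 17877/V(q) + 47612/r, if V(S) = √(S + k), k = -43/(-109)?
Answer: 11903/2127 - 17877*I*√2632895/24155 ≈ 5.5961 - 1200.9*I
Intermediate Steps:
r = 8508
k = 43/109 (k = -43*(-1/109) = 43/109 ≈ 0.39450)
V(S) = √(43/109 + S) (V(S) = √(S + 43/109) = √(43/109 + S))
17877/V(q) + 47612/r = 17877/((√(4687 + 11881*(-222))/109)) + 47612/8508 = 17877/((√(4687 - 2637582)/109)) + 47612*(1/8508) = 17877/((√(-2632895)/109)) + 11903/2127 = 17877/(((I*√2632895)/109)) + 11903/2127 = 17877/((I*√2632895/109)) + 11903/2127 = 17877*(-I*√2632895/24155) + 11903/2127 = -17877*I*√2632895/24155 + 11903/2127 = 11903/2127 - 17877*I*√2632895/24155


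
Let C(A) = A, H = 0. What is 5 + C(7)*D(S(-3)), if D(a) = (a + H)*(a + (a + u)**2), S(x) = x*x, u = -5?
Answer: 1580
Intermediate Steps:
S(x) = x**2
D(a) = a*(a + (-5 + a)**2) (D(a) = (a + 0)*(a + (a - 5)**2) = a*(a + (-5 + a)**2))
5 + C(7)*D(S(-3)) = 5 + 7*((-3)**2*((-3)**2 + (-5 + (-3)**2)**2)) = 5 + 7*(9*(9 + (-5 + 9)**2)) = 5 + 7*(9*(9 + 4**2)) = 5 + 7*(9*(9 + 16)) = 5 + 7*(9*25) = 5 + 7*225 = 5 + 1575 = 1580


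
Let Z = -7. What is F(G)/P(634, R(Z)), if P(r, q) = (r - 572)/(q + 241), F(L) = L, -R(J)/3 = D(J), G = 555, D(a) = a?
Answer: 72705/31 ≈ 2345.3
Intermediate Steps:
R(J) = -3*J
P(r, q) = (-572 + r)/(241 + q)
F(G)/P(634, R(Z)) = 555/(((-572 + 634)/(241 - 3*(-7)))) = 555/((62/(241 + 21))) = 555/((62/262)) = 555/(((1/262)*62)) = 555/(31/131) = 555*(131/31) = 72705/31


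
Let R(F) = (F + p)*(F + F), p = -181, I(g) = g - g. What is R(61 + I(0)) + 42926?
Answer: 28286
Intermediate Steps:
I(g) = 0
R(F) = 2*F*(-181 + F) (R(F) = (F - 181)*(F + F) = (-181 + F)*(2*F) = 2*F*(-181 + F))
R(61 + I(0)) + 42926 = 2*(61 + 0)*(-181 + (61 + 0)) + 42926 = 2*61*(-181 + 61) + 42926 = 2*61*(-120) + 42926 = -14640 + 42926 = 28286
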